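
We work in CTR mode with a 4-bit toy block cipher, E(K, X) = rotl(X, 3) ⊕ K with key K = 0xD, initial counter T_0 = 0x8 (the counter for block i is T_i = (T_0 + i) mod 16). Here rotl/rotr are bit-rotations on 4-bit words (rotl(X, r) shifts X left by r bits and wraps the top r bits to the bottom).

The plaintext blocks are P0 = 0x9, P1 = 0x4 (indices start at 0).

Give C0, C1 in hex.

C0 = 0x0, C1 = 0x5

CTR encryption: S_i = E(K, T_i) where T_i is the counter for block i; C_i = P_i ⊕ S_i.
C0: T = 0x8, S = E(K, T) = 0x9; 0x9 ⊕ 0x9 = 0x0.
C1: T = 0x9, S = E(K, T) = 0x1; 0x4 ⊕ 0x1 = 0x5.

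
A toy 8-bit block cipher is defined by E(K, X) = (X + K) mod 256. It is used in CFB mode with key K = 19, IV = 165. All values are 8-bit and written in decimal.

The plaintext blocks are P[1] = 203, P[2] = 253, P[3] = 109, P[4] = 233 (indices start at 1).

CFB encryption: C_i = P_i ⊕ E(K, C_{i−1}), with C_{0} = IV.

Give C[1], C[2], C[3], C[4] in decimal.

C[1]: E(K, 165) = 184; 203 ⊕ 184 = 115.
C[2]: E(K, 115) = 134; 253 ⊕ 134 = 123.
C[3]: E(K, 123) = 142; 109 ⊕ 142 = 227.
C[4]: E(K, 227) = 246; 233 ⊕ 246 = 31.

C[1] = 115, C[2] = 123, C[3] = 227, C[4] = 31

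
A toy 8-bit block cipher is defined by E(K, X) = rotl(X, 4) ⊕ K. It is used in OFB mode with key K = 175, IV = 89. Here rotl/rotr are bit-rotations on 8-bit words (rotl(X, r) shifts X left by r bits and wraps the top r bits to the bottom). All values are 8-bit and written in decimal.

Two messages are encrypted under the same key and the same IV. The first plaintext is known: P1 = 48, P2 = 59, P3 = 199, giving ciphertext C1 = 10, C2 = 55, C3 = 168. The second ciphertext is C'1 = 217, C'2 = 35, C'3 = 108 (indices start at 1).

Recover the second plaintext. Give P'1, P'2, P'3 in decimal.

In OFB with a reused IV, both messages share the same keystream S_i, so C_i ⊕ C'_i = P_i ⊕ P'_i and thus P'_i = P_i ⊕ C_i ⊕ C'_i.
P'1: 48 ⊕ 10 ⊕ 217 = 227.
P'2: 59 ⊕ 55 ⊕ 35 = 47.
P'3: 199 ⊕ 168 ⊕ 108 = 3.

P'1 = 227, P'2 = 47, P'3 = 3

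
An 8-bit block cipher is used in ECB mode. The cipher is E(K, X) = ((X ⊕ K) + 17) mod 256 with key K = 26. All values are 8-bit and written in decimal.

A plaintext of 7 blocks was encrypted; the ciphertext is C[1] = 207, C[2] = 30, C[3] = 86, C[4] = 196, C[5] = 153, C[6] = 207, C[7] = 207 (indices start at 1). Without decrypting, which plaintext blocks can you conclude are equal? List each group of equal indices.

ECB encrypts each block independently with the same key, so equal ciphertext blocks imply equal plaintext blocks.
C[1] = C[6] = C[7] = 207, so P[1] = P[6] = P[7].

P[1] = P[6] = P[7]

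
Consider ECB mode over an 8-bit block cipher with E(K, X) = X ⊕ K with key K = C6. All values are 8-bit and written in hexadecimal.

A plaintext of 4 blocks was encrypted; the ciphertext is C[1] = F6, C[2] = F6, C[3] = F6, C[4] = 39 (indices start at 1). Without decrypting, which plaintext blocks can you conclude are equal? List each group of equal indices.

ECB encrypts each block independently with the same key, so equal ciphertext blocks imply equal plaintext blocks.
C[1] = C[2] = C[3] = F6, so P[1] = P[2] = P[3].

P[1] = P[2] = P[3]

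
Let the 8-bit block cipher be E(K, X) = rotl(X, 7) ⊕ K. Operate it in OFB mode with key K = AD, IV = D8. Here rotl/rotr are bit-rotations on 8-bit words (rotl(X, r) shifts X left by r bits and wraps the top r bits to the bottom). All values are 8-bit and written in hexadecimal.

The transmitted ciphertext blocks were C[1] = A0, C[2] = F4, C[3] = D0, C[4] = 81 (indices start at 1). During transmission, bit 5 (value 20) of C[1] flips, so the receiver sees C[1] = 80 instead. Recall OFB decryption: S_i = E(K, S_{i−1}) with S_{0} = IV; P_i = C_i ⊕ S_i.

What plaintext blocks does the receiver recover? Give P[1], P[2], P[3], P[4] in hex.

Only C[1] changed, to 80. In OFB, a change in C_i flips the same bit in P_i only; the keystream is unaffected. Decrypting the received ciphertext:
P[1]: S = E(K, D8) = C1; 80 ⊕ C1 = 41.
P[2]: S = E(K, C1) = 4D; F4 ⊕ 4D = B9.
P[3]: S = E(K, 4D) = 0B; D0 ⊕ 0B = DB.
P[4]: S = E(K, 0B) = 28; 81 ⊕ 28 = A9.
Blocks that differ from the original plaintext: P[1].

P[1] = 41, P[2] = B9, P[3] = DB, P[4] = A9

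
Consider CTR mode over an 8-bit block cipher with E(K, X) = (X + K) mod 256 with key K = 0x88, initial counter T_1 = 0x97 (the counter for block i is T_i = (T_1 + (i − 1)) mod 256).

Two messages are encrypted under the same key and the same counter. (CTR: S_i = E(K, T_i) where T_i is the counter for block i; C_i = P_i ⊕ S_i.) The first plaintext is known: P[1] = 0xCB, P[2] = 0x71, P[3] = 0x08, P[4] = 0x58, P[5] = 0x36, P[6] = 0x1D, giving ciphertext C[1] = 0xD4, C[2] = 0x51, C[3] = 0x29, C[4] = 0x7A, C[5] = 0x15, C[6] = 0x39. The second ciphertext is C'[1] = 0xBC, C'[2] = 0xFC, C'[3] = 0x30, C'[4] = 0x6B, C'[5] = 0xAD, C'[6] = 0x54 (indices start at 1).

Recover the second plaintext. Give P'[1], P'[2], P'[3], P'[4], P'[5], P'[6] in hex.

In CTR with a reused counter, both messages share the same keystream S_i, so C_i ⊕ C'_i = P_i ⊕ P'_i and thus P'_i = P_i ⊕ C_i ⊕ C'_i.
P'[1]: 0xCB ⊕ 0xD4 ⊕ 0xBC = 0xA3.
P'[2]: 0x71 ⊕ 0x51 ⊕ 0xFC = 0xDC.
P'[3]: 0x08 ⊕ 0x29 ⊕ 0x30 = 0x11.
P'[4]: 0x58 ⊕ 0x7A ⊕ 0x6B = 0x49.
P'[5]: 0x36 ⊕ 0x15 ⊕ 0xAD = 0x8E.
P'[6]: 0x1D ⊕ 0x39 ⊕ 0x54 = 0x70.

P'[1] = 0xA3, P'[2] = 0xDC, P'[3] = 0x11, P'[4] = 0x49, P'[5] = 0x8E, P'[6] = 0x70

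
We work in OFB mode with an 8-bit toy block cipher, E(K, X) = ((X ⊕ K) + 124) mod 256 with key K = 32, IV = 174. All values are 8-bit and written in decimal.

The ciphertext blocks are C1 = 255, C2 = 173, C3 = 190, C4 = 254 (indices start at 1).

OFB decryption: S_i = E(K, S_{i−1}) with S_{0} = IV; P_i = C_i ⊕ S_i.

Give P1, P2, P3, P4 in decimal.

P1: S = E(K, 174) = 10; 255 ⊕ 10 = 245.
P2: S = E(K, 10) = 166; 173 ⊕ 166 = 11.
P3: S = E(K, 166) = 2; 190 ⊕ 2 = 188.
P4: S = E(K, 2) = 158; 254 ⊕ 158 = 96.

P1 = 245, P2 = 11, P3 = 188, P4 = 96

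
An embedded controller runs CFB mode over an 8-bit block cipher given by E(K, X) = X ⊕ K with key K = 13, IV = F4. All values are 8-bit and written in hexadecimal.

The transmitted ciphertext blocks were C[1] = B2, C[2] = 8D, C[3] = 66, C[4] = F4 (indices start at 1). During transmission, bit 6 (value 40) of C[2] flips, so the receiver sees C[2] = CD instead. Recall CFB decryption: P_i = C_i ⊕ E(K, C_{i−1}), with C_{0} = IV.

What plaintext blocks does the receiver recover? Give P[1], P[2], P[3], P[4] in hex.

Only C[2] changed, to CD. In CFB, a change in C_i flips the same bit in P_i and garbles P_{i+1}. Decrypting the received ciphertext:
P[1]: E(K, F4) = E7; B2 ⊕ E7 = 55.
P[2]: E(K, B2) = A1; CD ⊕ A1 = 6C.
P[3]: E(K, CD) = DE; 66 ⊕ DE = B8.
P[4]: E(K, 66) = 75; F4 ⊕ 75 = 81.
Blocks that differ from the original plaintext: P[2], P[3].

P[1] = 55, P[2] = 6C, P[3] = B8, P[4] = 81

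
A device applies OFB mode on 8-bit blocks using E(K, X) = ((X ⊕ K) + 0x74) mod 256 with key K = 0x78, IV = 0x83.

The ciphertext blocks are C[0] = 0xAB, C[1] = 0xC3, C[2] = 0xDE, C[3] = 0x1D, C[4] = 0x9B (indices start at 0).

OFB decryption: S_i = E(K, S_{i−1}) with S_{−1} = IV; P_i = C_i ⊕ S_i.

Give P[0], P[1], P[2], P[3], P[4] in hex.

P[0]: S = E(K, 0x83) = 0x6F; 0xAB ⊕ 0x6F = 0xC4.
P[1]: S = E(K, 0x6F) = 0x8B; 0xC3 ⊕ 0x8B = 0x48.
P[2]: S = E(K, 0x8B) = 0x67; 0xDE ⊕ 0x67 = 0xB9.
P[3]: S = E(K, 0x67) = 0x93; 0x1D ⊕ 0x93 = 0x8E.
P[4]: S = E(K, 0x93) = 0x5F; 0x9B ⊕ 0x5F = 0xC4.

P[0] = 0xC4, P[1] = 0x48, P[2] = 0xB9, P[3] = 0x8E, P[4] = 0xC4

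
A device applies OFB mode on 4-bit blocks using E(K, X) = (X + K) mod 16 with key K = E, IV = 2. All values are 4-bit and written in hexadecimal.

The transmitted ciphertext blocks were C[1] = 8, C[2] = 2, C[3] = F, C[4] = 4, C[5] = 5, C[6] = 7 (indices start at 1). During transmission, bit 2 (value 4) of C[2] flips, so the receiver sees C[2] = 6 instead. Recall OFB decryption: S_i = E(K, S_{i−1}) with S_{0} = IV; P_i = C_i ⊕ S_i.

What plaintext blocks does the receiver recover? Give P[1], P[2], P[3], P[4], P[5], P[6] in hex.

P[1] = 8, P[2] = 8, P[3] = 3, P[4] = E, P[5] = D, P[6] = 1

Only C[2] changed, to 6. In OFB, a change in C_i flips the same bit in P_i only; the keystream is unaffected. Decrypting the received ciphertext:
P[1]: S = E(K, 2) = 0; 8 ⊕ 0 = 8.
P[2]: S = E(K, 0) = E; 6 ⊕ E = 8.
P[3]: S = E(K, E) = C; F ⊕ C = 3.
P[4]: S = E(K, C) = A; 4 ⊕ A = E.
P[5]: S = E(K, A) = 8; 5 ⊕ 8 = D.
P[6]: S = E(K, 8) = 6; 7 ⊕ 6 = 1.
Blocks that differ from the original plaintext: P[2].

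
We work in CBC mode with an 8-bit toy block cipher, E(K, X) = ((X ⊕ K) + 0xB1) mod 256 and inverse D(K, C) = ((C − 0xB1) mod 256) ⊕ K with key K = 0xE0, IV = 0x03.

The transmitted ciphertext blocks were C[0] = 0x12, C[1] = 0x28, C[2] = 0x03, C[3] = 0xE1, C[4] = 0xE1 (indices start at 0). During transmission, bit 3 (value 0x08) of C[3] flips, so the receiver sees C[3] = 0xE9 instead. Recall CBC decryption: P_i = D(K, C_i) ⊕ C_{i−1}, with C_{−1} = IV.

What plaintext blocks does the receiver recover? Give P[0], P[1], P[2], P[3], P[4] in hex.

P[0] = 0x82, P[1] = 0x85, P[2] = 0x9A, P[3] = 0xDB, P[4] = 0x39

Only C[3] changed, to 0xE9. In CBC, a change in C_i garbles P_i and flips the same bit in P_{i+1}. Decrypting the received ciphertext:
P[0]: D(K, 0x12) = 0x81; 0x81 ⊕ 0x03 = 0x82.
P[1]: D(K, 0x28) = 0x97; 0x97 ⊕ 0x12 = 0x85.
P[2]: D(K, 0x03) = 0xB2; 0xB2 ⊕ 0x28 = 0x9A.
P[3]: D(K, 0xE9) = 0xD8; 0xD8 ⊕ 0x03 = 0xDB.
P[4]: D(K, 0xE1) = 0xD0; 0xD0 ⊕ 0xE9 = 0x39.
Blocks that differ from the original plaintext: P[3], P[4].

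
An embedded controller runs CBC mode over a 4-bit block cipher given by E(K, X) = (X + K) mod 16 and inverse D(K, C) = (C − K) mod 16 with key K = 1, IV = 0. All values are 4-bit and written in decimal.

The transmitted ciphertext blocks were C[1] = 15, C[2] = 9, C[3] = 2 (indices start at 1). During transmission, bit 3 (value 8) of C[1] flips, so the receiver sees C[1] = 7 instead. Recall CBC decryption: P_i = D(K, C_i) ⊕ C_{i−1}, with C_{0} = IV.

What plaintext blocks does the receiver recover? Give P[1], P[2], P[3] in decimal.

P[1] = 6, P[2] = 15, P[3] = 8

Only C[1] changed, to 7. In CBC, a change in C_i garbles P_i and flips the same bit in P_{i+1}. Decrypting the received ciphertext:
P[1]: D(K, 7) = 6; 6 ⊕ 0 = 6.
P[2]: D(K, 9) = 8; 8 ⊕ 7 = 15.
P[3]: D(K, 2) = 1; 1 ⊕ 9 = 8.
Blocks that differ from the original plaintext: P[1], P[2].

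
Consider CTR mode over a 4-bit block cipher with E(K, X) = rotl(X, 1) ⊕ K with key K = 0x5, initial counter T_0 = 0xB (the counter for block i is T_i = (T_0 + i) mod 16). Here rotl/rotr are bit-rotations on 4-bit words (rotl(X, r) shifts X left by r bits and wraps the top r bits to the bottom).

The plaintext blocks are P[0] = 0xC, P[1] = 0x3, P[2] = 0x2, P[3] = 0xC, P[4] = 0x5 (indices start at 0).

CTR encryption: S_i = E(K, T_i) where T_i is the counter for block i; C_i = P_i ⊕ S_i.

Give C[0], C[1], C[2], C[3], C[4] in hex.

C[0]: T = 0xB, S = E(K, T) = 0x2; 0xC ⊕ 0x2 = 0xE.
C[1]: T = 0xC, S = E(K, T) = 0xC; 0x3 ⊕ 0xC = 0xF.
C[2]: T = 0xD, S = E(K, T) = 0xE; 0x2 ⊕ 0xE = 0xC.
C[3]: T = 0xE, S = E(K, T) = 0x8; 0xC ⊕ 0x8 = 0x4.
C[4]: T = 0xF, S = E(K, T) = 0xA; 0x5 ⊕ 0xA = 0xF.

C[0] = 0xE, C[1] = 0xF, C[2] = 0xC, C[3] = 0x4, C[4] = 0xF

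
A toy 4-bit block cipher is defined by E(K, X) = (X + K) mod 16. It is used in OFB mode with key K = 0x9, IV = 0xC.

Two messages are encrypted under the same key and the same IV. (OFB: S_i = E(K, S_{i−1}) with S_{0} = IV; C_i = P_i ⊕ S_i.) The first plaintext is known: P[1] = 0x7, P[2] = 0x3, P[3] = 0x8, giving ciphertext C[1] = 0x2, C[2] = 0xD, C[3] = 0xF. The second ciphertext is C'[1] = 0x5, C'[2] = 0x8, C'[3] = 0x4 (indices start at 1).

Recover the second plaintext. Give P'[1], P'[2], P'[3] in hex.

P'[1] = 0x0, P'[2] = 0x6, P'[3] = 0x3

In OFB with a reused IV, both messages share the same keystream S_i, so C_i ⊕ C'_i = P_i ⊕ P'_i and thus P'_i = P_i ⊕ C_i ⊕ C'_i.
P'[1]: 0x7 ⊕ 0x2 ⊕ 0x5 = 0x0.
P'[2]: 0x3 ⊕ 0xD ⊕ 0x8 = 0x6.
P'[3]: 0x8 ⊕ 0xF ⊕ 0x4 = 0x3.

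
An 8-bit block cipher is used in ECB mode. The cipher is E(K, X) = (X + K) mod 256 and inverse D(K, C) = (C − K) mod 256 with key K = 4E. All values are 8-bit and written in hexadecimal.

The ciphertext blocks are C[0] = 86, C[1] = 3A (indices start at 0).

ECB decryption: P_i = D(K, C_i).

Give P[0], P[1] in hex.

P[0]: D(K, 86) = 38.
P[1]: D(K, 3A) = EC.

P[0] = 38, P[1] = EC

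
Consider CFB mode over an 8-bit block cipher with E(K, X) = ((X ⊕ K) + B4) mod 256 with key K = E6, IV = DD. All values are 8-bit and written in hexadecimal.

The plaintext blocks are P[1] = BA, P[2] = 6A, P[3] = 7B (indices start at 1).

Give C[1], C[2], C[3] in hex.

CFB encryption: C_i = P_i ⊕ E(K, C_{i−1}), with C_{0} = IV.
C[1]: E(K, DD) = EF; BA ⊕ EF = 55.
C[2]: E(K, 55) = 67; 6A ⊕ 67 = 0D.
C[3]: E(K, 0D) = 9F; 7B ⊕ 9F = E4.

C[1] = 55, C[2] = 0D, C[3] = E4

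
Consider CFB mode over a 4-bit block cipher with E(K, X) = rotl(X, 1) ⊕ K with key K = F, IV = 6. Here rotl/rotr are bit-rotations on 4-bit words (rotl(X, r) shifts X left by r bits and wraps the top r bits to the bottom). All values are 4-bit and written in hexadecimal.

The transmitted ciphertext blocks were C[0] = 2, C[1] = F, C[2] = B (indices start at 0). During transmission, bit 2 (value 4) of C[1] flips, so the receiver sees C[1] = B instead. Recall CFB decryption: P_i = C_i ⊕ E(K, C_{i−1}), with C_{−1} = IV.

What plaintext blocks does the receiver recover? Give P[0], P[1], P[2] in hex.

Only C[1] changed, to B. In CFB, a change in C_i flips the same bit in P_i and garbles P_{i+1}. Decrypting the received ciphertext:
P[0]: E(K, 6) = 3; 2 ⊕ 3 = 1.
P[1]: E(K, 2) = B; B ⊕ B = 0.
P[2]: E(K, B) = 8; B ⊕ 8 = 3.
Blocks that differ from the original plaintext: P[1], P[2].

P[0] = 1, P[1] = 0, P[2] = 3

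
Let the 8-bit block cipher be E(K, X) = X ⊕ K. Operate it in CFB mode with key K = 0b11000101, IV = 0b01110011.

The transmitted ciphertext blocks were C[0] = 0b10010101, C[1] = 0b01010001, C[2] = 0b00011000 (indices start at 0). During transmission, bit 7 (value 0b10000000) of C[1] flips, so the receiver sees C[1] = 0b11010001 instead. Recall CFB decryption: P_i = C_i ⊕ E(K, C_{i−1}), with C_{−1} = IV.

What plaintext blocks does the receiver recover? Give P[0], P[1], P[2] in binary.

P[0] = 0b00100011, P[1] = 0b10000001, P[2] = 0b00001100

Only C[1] changed, to 0b11010001. In CFB, a change in C_i flips the same bit in P_i and garbles P_{i+1}. Decrypting the received ciphertext:
P[0]: E(K, 0b01110011) = 0b10110110; 0b10010101 ⊕ 0b10110110 = 0b00100011.
P[1]: E(K, 0b10010101) = 0b01010000; 0b11010001 ⊕ 0b01010000 = 0b10000001.
P[2]: E(K, 0b11010001) = 0b00010100; 0b00011000 ⊕ 0b00010100 = 0b00001100.
Blocks that differ from the original plaintext: P[1], P[2].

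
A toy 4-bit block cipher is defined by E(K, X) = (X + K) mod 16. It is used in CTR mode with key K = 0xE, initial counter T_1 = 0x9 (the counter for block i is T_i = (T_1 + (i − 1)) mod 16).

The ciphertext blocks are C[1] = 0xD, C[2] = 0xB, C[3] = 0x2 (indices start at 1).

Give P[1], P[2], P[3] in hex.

P[1] = 0xA, P[2] = 0x3, P[3] = 0xB

CTR decryption: S_i = E(K, T_i) where T_i is the counter for block i; P_i = C_i ⊕ S_i.
P[1]: T = 0x9, S = E(K, T) = 0x7; 0xD ⊕ 0x7 = 0xA.
P[2]: T = 0xA, S = E(K, T) = 0x8; 0xB ⊕ 0x8 = 0x3.
P[3]: T = 0xB, S = E(K, T) = 0x9; 0x2 ⊕ 0x9 = 0xB.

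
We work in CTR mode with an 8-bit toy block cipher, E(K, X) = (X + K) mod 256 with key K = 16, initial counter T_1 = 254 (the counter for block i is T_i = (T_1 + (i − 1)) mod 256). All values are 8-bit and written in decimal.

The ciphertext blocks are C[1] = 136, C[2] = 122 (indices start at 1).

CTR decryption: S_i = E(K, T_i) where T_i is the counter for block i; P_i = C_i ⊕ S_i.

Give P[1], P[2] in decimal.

P[1] = 134, P[2] = 117

P[1]: T = 254, S = E(K, T) = 14; 136 ⊕ 14 = 134.
P[2]: T = 255, S = E(K, T) = 15; 122 ⊕ 15 = 117.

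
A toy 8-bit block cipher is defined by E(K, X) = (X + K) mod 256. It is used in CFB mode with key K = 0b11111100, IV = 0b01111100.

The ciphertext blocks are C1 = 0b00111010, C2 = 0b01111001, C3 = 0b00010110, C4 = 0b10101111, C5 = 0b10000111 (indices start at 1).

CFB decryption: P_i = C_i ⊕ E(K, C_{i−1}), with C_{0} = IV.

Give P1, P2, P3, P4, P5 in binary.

P1: E(K, 0b01111100) = 0b01111000; 0b00111010 ⊕ 0b01111000 = 0b01000010.
P2: E(K, 0b00111010) = 0b00110110; 0b01111001 ⊕ 0b00110110 = 0b01001111.
P3: E(K, 0b01111001) = 0b01110101; 0b00010110 ⊕ 0b01110101 = 0b01100011.
P4: E(K, 0b00010110) = 0b00010010; 0b10101111 ⊕ 0b00010010 = 0b10111101.
P5: E(K, 0b10101111) = 0b10101011; 0b10000111 ⊕ 0b10101011 = 0b00101100.

P1 = 0b01000010, P2 = 0b01001111, P3 = 0b01100011, P4 = 0b10111101, P5 = 0b00101100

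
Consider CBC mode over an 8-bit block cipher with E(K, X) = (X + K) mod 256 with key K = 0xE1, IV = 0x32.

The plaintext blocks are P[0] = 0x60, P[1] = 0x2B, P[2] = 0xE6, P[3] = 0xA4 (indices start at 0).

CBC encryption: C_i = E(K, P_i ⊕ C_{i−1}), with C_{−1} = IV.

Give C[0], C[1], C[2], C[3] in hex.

C[0]: P[0] ⊕ 0x32 = 0x52; E(K, 0x52) = 0x33.
C[1]: P[1] ⊕ 0x33 = 0x18; E(K, 0x18) = 0xF9.
C[2]: P[2] ⊕ 0xF9 = 0x1F; E(K, 0x1F) = 0x00.
C[3]: P[3] ⊕ 0x00 = 0xA4; E(K, 0xA4) = 0x85.

C[0] = 0x33, C[1] = 0xF9, C[2] = 0x00, C[3] = 0x85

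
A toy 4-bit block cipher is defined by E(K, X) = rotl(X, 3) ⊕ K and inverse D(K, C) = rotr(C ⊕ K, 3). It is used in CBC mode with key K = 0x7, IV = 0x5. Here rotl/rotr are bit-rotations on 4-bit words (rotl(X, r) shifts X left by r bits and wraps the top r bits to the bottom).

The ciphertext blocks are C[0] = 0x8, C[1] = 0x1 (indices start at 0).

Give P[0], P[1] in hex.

CBC decryption: P_i = D(K, C_i) ⊕ C_{i−1}, with C_{−1} = IV.
P[0]: D(K, 0x8) = 0xF; 0xF ⊕ 0x5 = 0xA.
P[1]: D(K, 0x1) = 0xC; 0xC ⊕ 0x8 = 0x4.

P[0] = 0xA, P[1] = 0x4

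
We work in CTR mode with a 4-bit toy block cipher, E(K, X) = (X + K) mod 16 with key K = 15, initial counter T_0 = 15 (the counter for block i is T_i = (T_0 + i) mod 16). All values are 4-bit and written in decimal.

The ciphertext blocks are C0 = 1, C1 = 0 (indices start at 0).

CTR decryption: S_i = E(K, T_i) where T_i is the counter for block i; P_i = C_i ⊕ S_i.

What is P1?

P1 = 15

P1: T = 0, S = E(K, T) = 15; 0 ⊕ 15 = 15.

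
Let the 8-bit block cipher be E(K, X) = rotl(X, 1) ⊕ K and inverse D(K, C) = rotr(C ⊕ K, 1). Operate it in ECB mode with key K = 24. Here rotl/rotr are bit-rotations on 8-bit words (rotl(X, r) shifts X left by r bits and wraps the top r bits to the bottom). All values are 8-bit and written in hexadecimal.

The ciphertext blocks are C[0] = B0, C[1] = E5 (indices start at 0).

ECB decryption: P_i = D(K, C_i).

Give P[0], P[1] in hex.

P[0] = 4A, P[1] = E0

P[0]: D(K, B0) = 4A.
P[1]: D(K, E5) = E0.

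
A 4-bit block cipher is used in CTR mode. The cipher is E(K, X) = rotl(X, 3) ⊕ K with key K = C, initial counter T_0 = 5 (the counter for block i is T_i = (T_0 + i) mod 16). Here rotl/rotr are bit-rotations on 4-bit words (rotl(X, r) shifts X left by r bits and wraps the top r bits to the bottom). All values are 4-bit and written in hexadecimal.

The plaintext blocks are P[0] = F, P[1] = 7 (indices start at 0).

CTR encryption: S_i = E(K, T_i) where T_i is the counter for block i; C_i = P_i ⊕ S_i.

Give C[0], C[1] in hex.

C[0] = 9, C[1] = 8

C[0]: T = 5, S = E(K, T) = 6; F ⊕ 6 = 9.
C[1]: T = 6, S = E(K, T) = F; 7 ⊕ F = 8.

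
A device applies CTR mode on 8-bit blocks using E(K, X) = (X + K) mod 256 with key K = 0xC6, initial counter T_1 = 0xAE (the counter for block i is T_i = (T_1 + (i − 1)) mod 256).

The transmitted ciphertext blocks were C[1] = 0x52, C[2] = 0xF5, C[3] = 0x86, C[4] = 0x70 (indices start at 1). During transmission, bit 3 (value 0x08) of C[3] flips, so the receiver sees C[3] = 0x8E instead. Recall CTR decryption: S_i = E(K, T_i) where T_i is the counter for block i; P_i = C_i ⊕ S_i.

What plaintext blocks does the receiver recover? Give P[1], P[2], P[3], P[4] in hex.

Only C[3] changed, to 0x8E. In CTR, a change in C_i flips the same bit in P_i only; the keystream is unaffected. Decrypting the received ciphertext:
P[1]: T = 0xAE, S = E(K, T) = 0x74; 0x52 ⊕ 0x74 = 0x26.
P[2]: T = 0xAF, S = E(K, T) = 0x75; 0xF5 ⊕ 0x75 = 0x80.
P[3]: T = 0xB0, S = E(K, T) = 0x76; 0x8E ⊕ 0x76 = 0xF8.
P[4]: T = 0xB1, S = E(K, T) = 0x77; 0x70 ⊕ 0x77 = 0x07.
Blocks that differ from the original plaintext: P[3].

P[1] = 0x26, P[2] = 0x80, P[3] = 0xF8, P[4] = 0x07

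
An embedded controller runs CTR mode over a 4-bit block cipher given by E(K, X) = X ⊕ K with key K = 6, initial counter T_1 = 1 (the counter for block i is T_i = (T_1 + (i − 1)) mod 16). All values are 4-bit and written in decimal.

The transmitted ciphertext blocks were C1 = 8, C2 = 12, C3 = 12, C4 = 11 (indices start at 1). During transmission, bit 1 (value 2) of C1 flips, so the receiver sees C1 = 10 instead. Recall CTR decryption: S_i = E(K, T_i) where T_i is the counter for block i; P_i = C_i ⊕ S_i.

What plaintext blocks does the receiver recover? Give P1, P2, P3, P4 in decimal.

Only C1 changed, to 10. In CTR, a change in C_i flips the same bit in P_i only; the keystream is unaffected. Decrypting the received ciphertext:
P1: T = 1, S = E(K, T) = 7; 10 ⊕ 7 = 13.
P2: T = 2, S = E(K, T) = 4; 12 ⊕ 4 = 8.
P3: T = 3, S = E(K, T) = 5; 12 ⊕ 5 = 9.
P4: T = 4, S = E(K, T) = 2; 11 ⊕ 2 = 9.
Blocks that differ from the original plaintext: P1.

P1 = 13, P2 = 8, P3 = 9, P4 = 9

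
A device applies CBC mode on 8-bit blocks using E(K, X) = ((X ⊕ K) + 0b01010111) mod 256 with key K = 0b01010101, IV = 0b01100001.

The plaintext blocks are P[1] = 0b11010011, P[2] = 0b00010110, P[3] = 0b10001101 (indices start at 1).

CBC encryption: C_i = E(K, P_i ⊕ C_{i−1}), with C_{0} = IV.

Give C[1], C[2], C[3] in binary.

C[1] = 0b00111110, C[2] = 0b11010100, C[3] = 0b01100011

C[1]: P[1] ⊕ 0b01100001 = 0b10110010; E(K, 0b10110010) = 0b00111110.
C[2]: P[2] ⊕ 0b00111110 = 0b00101000; E(K, 0b00101000) = 0b11010100.
C[3]: P[3] ⊕ 0b11010100 = 0b01011001; E(K, 0b01011001) = 0b01100011.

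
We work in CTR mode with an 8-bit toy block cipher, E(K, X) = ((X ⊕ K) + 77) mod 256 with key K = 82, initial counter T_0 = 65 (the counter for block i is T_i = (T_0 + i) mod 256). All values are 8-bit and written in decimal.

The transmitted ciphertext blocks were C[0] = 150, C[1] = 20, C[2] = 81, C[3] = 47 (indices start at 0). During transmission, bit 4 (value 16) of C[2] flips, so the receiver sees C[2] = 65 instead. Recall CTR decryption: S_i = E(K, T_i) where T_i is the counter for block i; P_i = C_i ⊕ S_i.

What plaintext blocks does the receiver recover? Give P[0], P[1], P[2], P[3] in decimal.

P[0] = 246, P[1] = 73, P[2] = 31, P[3] = 76

Only C[2] changed, to 65. In CTR, a change in C_i flips the same bit in P_i only; the keystream is unaffected. Decrypting the received ciphertext:
P[0]: T = 65, S = E(K, T) = 96; 150 ⊕ 96 = 246.
P[1]: T = 66, S = E(K, T) = 93; 20 ⊕ 93 = 73.
P[2]: T = 67, S = E(K, T) = 94; 65 ⊕ 94 = 31.
P[3]: T = 68, S = E(K, T) = 99; 47 ⊕ 99 = 76.
Blocks that differ from the original plaintext: P[2].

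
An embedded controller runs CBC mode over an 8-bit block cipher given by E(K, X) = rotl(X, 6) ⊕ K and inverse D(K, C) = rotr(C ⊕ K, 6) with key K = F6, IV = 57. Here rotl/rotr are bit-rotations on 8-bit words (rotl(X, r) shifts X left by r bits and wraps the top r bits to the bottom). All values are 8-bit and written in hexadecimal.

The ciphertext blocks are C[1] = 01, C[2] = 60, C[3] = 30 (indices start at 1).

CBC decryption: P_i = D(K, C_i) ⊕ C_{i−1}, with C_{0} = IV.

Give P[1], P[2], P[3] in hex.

P[1]: D(K, 01) = DF; DF ⊕ 57 = 88.
P[2]: D(K, 60) = 5A; 5A ⊕ 01 = 5B.
P[3]: D(K, 30) = 1B; 1B ⊕ 60 = 7B.

P[1] = 88, P[2] = 5B, P[3] = 7B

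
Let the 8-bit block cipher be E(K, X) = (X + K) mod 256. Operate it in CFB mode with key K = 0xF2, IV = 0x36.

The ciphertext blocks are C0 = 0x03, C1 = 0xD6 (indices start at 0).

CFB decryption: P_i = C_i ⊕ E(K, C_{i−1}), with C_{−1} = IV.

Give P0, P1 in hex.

P0: E(K, 0x36) = 0x28; 0x03 ⊕ 0x28 = 0x2B.
P1: E(K, 0x03) = 0xF5; 0xD6 ⊕ 0xF5 = 0x23.

P0 = 0x2B, P1 = 0x23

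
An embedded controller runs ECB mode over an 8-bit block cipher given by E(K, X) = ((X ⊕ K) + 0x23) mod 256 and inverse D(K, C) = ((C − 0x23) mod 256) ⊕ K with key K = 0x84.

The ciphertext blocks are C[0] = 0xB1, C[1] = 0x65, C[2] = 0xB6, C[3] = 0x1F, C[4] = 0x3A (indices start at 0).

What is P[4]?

P[4] = 0x93

ECB decryption: P_i = D(K, C_i).
P[4]: D(K, 0x3A) = 0x93.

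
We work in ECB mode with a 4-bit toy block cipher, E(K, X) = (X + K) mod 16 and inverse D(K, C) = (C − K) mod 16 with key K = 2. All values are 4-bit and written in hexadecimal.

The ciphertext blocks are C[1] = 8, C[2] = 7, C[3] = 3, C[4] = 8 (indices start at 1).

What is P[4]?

P[4] = 6

ECB decryption: P_i = D(K, C_i).
P[4]: D(K, 8) = 6.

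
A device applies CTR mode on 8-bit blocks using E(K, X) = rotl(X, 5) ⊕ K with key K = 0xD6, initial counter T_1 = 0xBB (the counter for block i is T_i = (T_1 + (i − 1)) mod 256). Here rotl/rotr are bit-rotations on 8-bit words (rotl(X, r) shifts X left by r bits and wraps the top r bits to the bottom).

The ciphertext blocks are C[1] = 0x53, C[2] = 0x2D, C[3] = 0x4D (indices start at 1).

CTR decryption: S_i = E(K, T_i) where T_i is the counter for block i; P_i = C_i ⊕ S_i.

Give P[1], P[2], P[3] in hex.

P[1]: T = 0xBB, S = E(K, T) = 0xA1; 0x53 ⊕ 0xA1 = 0xF2.
P[2]: T = 0xBC, S = E(K, T) = 0x41; 0x2D ⊕ 0x41 = 0x6C.
P[3]: T = 0xBD, S = E(K, T) = 0x61; 0x4D ⊕ 0x61 = 0x2C.

P[1] = 0xF2, P[2] = 0x6C, P[3] = 0x2C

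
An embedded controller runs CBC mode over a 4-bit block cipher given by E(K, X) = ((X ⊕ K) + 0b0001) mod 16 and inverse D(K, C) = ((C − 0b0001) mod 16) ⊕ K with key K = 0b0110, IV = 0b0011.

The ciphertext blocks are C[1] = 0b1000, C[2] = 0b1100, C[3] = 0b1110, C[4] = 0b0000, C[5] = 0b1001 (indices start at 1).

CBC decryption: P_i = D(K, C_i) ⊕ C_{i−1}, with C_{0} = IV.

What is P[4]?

P[4] = 0b0111

P[4]: D(K, 0b0000) = 0b1001; 0b1001 ⊕ 0b1110 = 0b0111.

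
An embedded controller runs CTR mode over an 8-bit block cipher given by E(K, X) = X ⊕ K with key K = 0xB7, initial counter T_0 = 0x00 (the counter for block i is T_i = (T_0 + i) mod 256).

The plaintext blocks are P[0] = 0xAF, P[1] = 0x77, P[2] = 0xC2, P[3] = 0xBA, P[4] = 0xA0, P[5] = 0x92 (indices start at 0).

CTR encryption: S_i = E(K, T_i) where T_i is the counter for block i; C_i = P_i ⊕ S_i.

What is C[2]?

C[2] = 0x77

C[0]: T = 0x00, S = E(K, T) = 0xB7; 0xAF ⊕ 0xB7 = 0x18.
C[1]: T = 0x01, S = E(K, T) = 0xB6; 0x77 ⊕ 0xB6 = 0xC1.
C[2]: T = 0x02, S = E(K, T) = 0xB5; 0xC2 ⊕ 0xB5 = 0x77.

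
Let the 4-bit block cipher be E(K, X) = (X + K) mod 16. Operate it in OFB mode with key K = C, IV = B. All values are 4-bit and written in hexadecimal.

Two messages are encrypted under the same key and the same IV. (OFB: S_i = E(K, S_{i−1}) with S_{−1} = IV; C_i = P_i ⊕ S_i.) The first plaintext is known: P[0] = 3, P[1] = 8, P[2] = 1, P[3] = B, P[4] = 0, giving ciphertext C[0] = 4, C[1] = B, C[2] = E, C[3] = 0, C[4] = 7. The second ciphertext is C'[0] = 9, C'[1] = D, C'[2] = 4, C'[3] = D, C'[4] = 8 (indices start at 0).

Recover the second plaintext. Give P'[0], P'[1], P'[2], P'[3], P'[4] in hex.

P'[0] = E, P'[1] = E, P'[2] = B, P'[3] = 6, P'[4] = F

In OFB with a reused IV, both messages share the same keystream S_i, so C_i ⊕ C'_i = P_i ⊕ P'_i and thus P'_i = P_i ⊕ C_i ⊕ C'_i.
P'[0]: 3 ⊕ 4 ⊕ 9 = E.
P'[1]: 8 ⊕ B ⊕ D = E.
P'[2]: 1 ⊕ E ⊕ 4 = B.
P'[3]: B ⊕ 0 ⊕ D = 6.
P'[4]: 0 ⊕ 7 ⊕ 8 = F.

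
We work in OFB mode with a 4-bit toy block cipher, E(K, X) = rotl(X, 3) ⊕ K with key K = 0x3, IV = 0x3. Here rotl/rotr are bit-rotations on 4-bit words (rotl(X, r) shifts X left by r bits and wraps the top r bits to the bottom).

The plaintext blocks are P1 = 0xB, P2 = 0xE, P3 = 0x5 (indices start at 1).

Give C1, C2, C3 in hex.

OFB encryption: S_i = E(K, S_{i−1}) with S_{0} = IV; C_i = P_i ⊕ S_i.
C1: S = E(K, 0x3) = 0xA; 0xB ⊕ 0xA = 0x1.
C2: S = E(K, 0xA) = 0x6; 0xE ⊕ 0x6 = 0x8.
C3: S = E(K, 0x6) = 0x0; 0x5 ⊕ 0x0 = 0x5.

C1 = 0x1, C2 = 0x8, C3 = 0x5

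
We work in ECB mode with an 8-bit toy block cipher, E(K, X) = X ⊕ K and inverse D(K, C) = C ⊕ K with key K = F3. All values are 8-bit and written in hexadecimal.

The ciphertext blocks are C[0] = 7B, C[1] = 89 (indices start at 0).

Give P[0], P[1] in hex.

P[0] = 88, P[1] = 7A

ECB decryption: P_i = D(K, C_i).
P[0]: D(K, 7B) = 88.
P[1]: D(K, 89) = 7A.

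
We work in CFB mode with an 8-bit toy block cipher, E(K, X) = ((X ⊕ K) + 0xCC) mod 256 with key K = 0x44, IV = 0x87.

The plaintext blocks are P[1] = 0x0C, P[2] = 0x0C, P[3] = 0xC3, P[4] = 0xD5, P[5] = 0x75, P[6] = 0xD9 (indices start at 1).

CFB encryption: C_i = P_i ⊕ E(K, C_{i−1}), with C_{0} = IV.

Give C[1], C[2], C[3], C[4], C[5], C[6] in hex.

C[1]: E(K, 0x87) = 0x8F; 0x0C ⊕ 0x8F = 0x83.
C[2]: E(K, 0x83) = 0x93; 0x0C ⊕ 0x93 = 0x9F.
C[3]: E(K, 0x9F) = 0xA7; 0xC3 ⊕ 0xA7 = 0x64.
C[4]: E(K, 0x64) = 0xEC; 0xD5 ⊕ 0xEC = 0x39.
C[5]: E(K, 0x39) = 0x49; 0x75 ⊕ 0x49 = 0x3C.
C[6]: E(K, 0x3C) = 0x44; 0xD9 ⊕ 0x44 = 0x9D.

C[1] = 0x83, C[2] = 0x9F, C[3] = 0x64, C[4] = 0x39, C[5] = 0x3C, C[6] = 0x9D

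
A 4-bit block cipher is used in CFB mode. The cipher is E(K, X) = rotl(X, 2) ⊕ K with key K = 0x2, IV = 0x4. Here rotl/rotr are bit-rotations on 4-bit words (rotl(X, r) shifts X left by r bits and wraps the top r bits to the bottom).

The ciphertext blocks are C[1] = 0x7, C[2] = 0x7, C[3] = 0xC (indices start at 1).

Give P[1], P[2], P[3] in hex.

P[1] = 0x4, P[2] = 0x8, P[3] = 0x3

CFB decryption: P_i = C_i ⊕ E(K, C_{i−1}), with C_{0} = IV.
P[1]: E(K, 0x4) = 0x3; 0x7 ⊕ 0x3 = 0x4.
P[2]: E(K, 0x7) = 0xF; 0x7 ⊕ 0xF = 0x8.
P[3]: E(K, 0x7) = 0xF; 0xC ⊕ 0xF = 0x3.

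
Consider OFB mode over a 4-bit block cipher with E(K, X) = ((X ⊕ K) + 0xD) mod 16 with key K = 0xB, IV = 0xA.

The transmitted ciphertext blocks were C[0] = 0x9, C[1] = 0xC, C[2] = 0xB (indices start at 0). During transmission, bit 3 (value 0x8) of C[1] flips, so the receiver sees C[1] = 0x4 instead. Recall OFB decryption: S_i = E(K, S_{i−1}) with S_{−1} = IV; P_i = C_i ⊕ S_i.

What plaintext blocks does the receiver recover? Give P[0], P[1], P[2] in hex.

Only C[1] changed, to 0x4. In OFB, a change in C_i flips the same bit in P_i only; the keystream is unaffected. Decrypting the received ciphertext:
P[0]: S = E(K, 0xA) = 0xE; 0x9 ⊕ 0xE = 0x7.
P[1]: S = E(K, 0xE) = 0x2; 0x4 ⊕ 0x2 = 0x6.
P[2]: S = E(K, 0x2) = 0x6; 0xB ⊕ 0x6 = 0xD.
Blocks that differ from the original plaintext: P[1].

P[0] = 0x7, P[1] = 0x6, P[2] = 0xD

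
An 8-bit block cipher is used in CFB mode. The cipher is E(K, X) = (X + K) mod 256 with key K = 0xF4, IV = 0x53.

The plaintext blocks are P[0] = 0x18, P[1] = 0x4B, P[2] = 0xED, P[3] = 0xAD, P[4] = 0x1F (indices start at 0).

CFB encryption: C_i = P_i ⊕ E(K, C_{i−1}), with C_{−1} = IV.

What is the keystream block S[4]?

C[0]: E(K, 0x53) = 0x47; 0x18 ⊕ 0x47 = 0x5F.
C[1]: E(K, 0x5F) = 0x53; 0x4B ⊕ 0x53 = 0x18.
C[2]: E(K, 0x18) = 0x0C; 0xED ⊕ 0x0C = 0xE1.
C[3]: E(K, 0xE1) = 0xD5; 0xAD ⊕ 0xD5 = 0x78.
C[4]: E(K, 0x78) = 0x6C; 0x1F ⊕ 0x6C = 0x73.
So S[4] = 0x6C.

0x6C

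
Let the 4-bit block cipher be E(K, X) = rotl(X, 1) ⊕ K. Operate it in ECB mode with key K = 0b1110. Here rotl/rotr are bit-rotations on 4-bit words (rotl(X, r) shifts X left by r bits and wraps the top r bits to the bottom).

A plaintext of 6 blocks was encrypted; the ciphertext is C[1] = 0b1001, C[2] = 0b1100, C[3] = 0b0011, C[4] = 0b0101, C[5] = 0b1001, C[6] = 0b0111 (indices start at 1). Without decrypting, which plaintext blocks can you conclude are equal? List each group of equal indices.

P[1] = P[5]

ECB encrypts each block independently with the same key, so equal ciphertext blocks imply equal plaintext blocks.
C[1] = C[5] = 0b1001, so P[1] = P[5].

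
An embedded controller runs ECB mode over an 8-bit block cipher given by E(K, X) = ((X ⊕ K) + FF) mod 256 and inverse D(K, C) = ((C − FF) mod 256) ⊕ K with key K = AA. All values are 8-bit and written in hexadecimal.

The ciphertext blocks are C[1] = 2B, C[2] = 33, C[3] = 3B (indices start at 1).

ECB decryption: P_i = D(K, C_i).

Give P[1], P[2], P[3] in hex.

P[1] = 86, P[2] = 9E, P[3] = 96

P[1]: D(K, 2B) = 86.
P[2]: D(K, 33) = 9E.
P[3]: D(K, 3B) = 96.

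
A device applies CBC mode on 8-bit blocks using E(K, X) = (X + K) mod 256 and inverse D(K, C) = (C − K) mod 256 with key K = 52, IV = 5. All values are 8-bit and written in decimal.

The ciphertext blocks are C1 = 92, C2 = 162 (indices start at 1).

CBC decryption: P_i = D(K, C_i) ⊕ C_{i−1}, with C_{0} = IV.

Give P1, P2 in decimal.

P1: D(K, 92) = 40; 40 ⊕ 5 = 45.
P2: D(K, 162) = 110; 110 ⊕ 92 = 50.

P1 = 45, P2 = 50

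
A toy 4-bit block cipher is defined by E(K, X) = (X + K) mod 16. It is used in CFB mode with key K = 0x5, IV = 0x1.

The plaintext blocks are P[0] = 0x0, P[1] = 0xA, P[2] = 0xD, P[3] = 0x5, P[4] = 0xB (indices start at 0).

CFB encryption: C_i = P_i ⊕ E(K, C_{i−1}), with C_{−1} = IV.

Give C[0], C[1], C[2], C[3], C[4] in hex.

C[0]: E(K, 0x1) = 0x6; 0x0 ⊕ 0x6 = 0x6.
C[1]: E(K, 0x6) = 0xB; 0xA ⊕ 0xB = 0x1.
C[2]: E(K, 0x1) = 0x6; 0xD ⊕ 0x6 = 0xB.
C[3]: E(K, 0xB) = 0x0; 0x5 ⊕ 0x0 = 0x5.
C[4]: E(K, 0x5) = 0xA; 0xB ⊕ 0xA = 0x1.

C[0] = 0x6, C[1] = 0x1, C[2] = 0xB, C[3] = 0x5, C[4] = 0x1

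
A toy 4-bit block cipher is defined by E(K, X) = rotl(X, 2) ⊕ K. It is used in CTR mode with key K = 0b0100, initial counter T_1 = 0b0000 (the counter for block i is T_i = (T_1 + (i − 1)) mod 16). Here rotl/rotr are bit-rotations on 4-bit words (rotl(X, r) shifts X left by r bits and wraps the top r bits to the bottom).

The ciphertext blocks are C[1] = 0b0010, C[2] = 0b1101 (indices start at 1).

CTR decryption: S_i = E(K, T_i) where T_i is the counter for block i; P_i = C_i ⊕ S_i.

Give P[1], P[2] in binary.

P[1]: T = 0b0000, S = E(K, T) = 0b0100; 0b0010 ⊕ 0b0100 = 0b0110.
P[2]: T = 0b0001, S = E(K, T) = 0b0000; 0b1101 ⊕ 0b0000 = 0b1101.

P[1] = 0b0110, P[2] = 0b1101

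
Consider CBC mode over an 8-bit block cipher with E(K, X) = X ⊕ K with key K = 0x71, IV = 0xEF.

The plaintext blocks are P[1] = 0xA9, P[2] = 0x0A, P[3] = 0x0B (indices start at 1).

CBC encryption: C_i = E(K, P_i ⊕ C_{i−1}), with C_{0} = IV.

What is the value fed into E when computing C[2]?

C[1]: P[1] ⊕ 0xEF = 0x46; E(K, 0x46) = 0x37.
C[2]: P[2] ⊕ 0x37 = 0x3D; E(K, 0x3D) = 0x4C.
So the input to E for block [2] is 0x3D.

0x3D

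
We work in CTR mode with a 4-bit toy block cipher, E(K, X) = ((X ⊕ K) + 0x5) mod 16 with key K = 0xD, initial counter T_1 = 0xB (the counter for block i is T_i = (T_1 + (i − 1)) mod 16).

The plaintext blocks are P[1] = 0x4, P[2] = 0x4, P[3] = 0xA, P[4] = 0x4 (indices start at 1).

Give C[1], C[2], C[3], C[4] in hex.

CTR encryption: S_i = E(K, T_i) where T_i is the counter for block i; C_i = P_i ⊕ S_i.
C[1]: T = 0xB, S = E(K, T) = 0xB; 0x4 ⊕ 0xB = 0xF.
C[2]: T = 0xC, S = E(K, T) = 0x6; 0x4 ⊕ 0x6 = 0x2.
C[3]: T = 0xD, S = E(K, T) = 0x5; 0xA ⊕ 0x5 = 0xF.
C[4]: T = 0xE, S = E(K, T) = 0x8; 0x4 ⊕ 0x8 = 0xC.

C[1] = 0xF, C[2] = 0x2, C[3] = 0xF, C[4] = 0xC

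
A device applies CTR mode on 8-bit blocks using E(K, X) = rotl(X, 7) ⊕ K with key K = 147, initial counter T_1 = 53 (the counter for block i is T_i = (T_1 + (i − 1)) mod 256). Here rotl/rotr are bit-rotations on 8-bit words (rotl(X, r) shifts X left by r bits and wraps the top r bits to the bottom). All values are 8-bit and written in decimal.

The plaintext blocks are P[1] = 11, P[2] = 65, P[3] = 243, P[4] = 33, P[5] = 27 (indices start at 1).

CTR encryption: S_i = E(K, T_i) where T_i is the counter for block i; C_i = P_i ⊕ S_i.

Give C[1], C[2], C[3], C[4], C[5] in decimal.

C[1]: T = 53, S = E(K, T) = 9; 11 ⊕ 9 = 2.
C[2]: T = 54, S = E(K, T) = 136; 65 ⊕ 136 = 201.
C[3]: T = 55, S = E(K, T) = 8; 243 ⊕ 8 = 251.
C[4]: T = 56, S = E(K, T) = 143; 33 ⊕ 143 = 174.
C[5]: T = 57, S = E(K, T) = 15; 27 ⊕ 15 = 20.

C[1] = 2, C[2] = 201, C[3] = 251, C[4] = 174, C[5] = 20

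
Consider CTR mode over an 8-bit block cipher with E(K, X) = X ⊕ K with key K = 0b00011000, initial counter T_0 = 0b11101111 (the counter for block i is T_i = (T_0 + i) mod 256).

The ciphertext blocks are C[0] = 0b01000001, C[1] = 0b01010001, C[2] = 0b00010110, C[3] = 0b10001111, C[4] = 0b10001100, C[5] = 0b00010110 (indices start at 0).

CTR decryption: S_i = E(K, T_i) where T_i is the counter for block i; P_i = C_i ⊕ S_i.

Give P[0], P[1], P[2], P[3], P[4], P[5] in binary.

P[0] = 0b10110110, P[1] = 0b10111001, P[2] = 0b11111111, P[3] = 0b01100101, P[4] = 0b01100111, P[5] = 0b11111010

P[0]: T = 0b11101111, S = E(K, T) = 0b11110111; 0b01000001 ⊕ 0b11110111 = 0b10110110.
P[1]: T = 0b11110000, S = E(K, T) = 0b11101000; 0b01010001 ⊕ 0b11101000 = 0b10111001.
P[2]: T = 0b11110001, S = E(K, T) = 0b11101001; 0b00010110 ⊕ 0b11101001 = 0b11111111.
P[3]: T = 0b11110010, S = E(K, T) = 0b11101010; 0b10001111 ⊕ 0b11101010 = 0b01100101.
P[4]: T = 0b11110011, S = E(K, T) = 0b11101011; 0b10001100 ⊕ 0b11101011 = 0b01100111.
P[5]: T = 0b11110100, S = E(K, T) = 0b11101100; 0b00010110 ⊕ 0b11101100 = 0b11111010.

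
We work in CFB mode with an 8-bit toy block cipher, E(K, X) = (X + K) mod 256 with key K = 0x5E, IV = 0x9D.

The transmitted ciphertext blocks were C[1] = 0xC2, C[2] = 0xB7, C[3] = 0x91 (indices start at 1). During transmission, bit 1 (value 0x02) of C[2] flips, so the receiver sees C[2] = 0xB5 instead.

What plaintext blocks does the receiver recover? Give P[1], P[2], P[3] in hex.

CFB decryption: P_i = C_i ⊕ E(K, C_{i−1}), with C_{0} = IV.
Only C[2] changed, to 0xB5. In CFB, a change in C_i flips the same bit in P_i and garbles P_{i+1}. Decrypting the received ciphertext:
P[1]: E(K, 0x9D) = 0xFB; 0xC2 ⊕ 0xFB = 0x39.
P[2]: E(K, 0xC2) = 0x20; 0xB5 ⊕ 0x20 = 0x95.
P[3]: E(K, 0xB5) = 0x13; 0x91 ⊕ 0x13 = 0x82.
Blocks that differ from the original plaintext: P[2], P[3].

P[1] = 0x39, P[2] = 0x95, P[3] = 0x82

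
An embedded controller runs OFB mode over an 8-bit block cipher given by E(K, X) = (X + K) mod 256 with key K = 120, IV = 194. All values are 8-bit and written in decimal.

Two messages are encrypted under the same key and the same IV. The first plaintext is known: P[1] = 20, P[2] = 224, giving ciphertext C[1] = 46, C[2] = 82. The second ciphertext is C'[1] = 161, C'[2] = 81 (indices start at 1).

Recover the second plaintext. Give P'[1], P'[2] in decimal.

P'[1] = 155, P'[2] = 227

In OFB with a reused IV, both messages share the same keystream S_i, so C_i ⊕ C'_i = P_i ⊕ P'_i and thus P'_i = P_i ⊕ C_i ⊕ C'_i.
P'[1]: 20 ⊕ 46 ⊕ 161 = 155.
P'[2]: 224 ⊕ 82 ⊕ 81 = 227.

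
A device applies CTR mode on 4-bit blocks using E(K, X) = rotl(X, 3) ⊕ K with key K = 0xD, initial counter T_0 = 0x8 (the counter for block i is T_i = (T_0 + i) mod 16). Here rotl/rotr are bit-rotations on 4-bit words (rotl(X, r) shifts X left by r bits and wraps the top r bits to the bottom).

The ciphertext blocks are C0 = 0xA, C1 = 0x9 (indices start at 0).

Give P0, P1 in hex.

CTR decryption: S_i = E(K, T_i) where T_i is the counter for block i; P_i = C_i ⊕ S_i.
P0: T = 0x8, S = E(K, T) = 0x9; 0xA ⊕ 0x9 = 0x3.
P1: T = 0x9, S = E(K, T) = 0x1; 0x9 ⊕ 0x1 = 0x8.

P0 = 0x3, P1 = 0x8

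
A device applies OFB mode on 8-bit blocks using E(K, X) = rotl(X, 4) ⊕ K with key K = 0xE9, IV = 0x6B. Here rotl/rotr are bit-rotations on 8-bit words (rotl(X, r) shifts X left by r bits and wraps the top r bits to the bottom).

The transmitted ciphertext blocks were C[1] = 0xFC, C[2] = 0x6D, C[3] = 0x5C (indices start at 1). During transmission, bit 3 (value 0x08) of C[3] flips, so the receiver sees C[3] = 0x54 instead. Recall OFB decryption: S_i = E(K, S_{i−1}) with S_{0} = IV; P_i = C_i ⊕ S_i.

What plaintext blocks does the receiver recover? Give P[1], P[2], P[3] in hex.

Only C[3] changed, to 0x54. In OFB, a change in C_i flips the same bit in P_i only; the keystream is unaffected. Decrypting the received ciphertext:
P[1]: S = E(K, 0x6B) = 0x5F; 0xFC ⊕ 0x5F = 0xA3.
P[2]: S = E(K, 0x5F) = 0x1C; 0x6D ⊕ 0x1C = 0x71.
P[3]: S = E(K, 0x1C) = 0x28; 0x54 ⊕ 0x28 = 0x7C.
Blocks that differ from the original plaintext: P[3].

P[1] = 0xA3, P[2] = 0x71, P[3] = 0x7C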